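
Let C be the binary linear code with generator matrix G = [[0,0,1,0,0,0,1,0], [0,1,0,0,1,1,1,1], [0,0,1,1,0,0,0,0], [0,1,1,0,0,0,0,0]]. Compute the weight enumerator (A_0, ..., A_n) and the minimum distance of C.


Weight distribution: A_0 = 1, A_2 = 6, A_3 = 1, A_4 = 1, A_5 = 6, A_7 = 1. Minimum distance d = 2.

Enumerate all 2^4 = 16 messages m ∈ F_2^4.
For each, compute codeword c = mG in F_2^8, then tally its weight.
  m = 0000 → c = 00000000, weight = 0.
  m = 1000 → c = 00100010, weight = 2.
  m = 0100 → c = 01001111, weight = 5.
  m = 1100 → c = 01101101, weight = 5.
  m = 0010 → c = 00110000, weight = 2.
  m = 1010 → c = 00010010, weight = 2.
  m = 0110 → c = 01111111, weight = 7.
  m = 1110 → c = 01011101, weight = 5.
  m = 0001 → c = 01100000, weight = 2.
  m = 1001 → c = 01000010, weight = 2.
  m = 0101 → c = 00101111, weight = 5.
  m = 1101 → c = 00001101, weight = 3.
  m = 0011 → c = 01010000, weight = 2.
  m = 1011 → c = 01110010, weight = 4.
  m = 0111 → c = 00011111, weight = 5.
  m = 1111 → c = 00111101, weight = 5.
Tally weights:
  weight 0: 1 codewords.
  weight 2: 6 codewords.
  weight 3: 1 codewords.
  weight 4: 1 codewords.
  weight 5: 6 codewords.
  weight 7: 1 codewords.
Minimum distance d = smallest w > 0 with A_w > 0 = 2.
Sanity: Σ A_w = 16 = 2^4 = 16 ✓.


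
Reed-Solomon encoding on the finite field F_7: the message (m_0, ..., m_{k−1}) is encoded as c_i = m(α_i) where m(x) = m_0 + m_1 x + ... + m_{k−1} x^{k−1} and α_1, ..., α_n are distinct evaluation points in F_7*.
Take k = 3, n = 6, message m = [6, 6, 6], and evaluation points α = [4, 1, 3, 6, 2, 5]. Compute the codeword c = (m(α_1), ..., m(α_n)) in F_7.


c = [0, 4, 1, 6, 0, 4]

Message polynomial: m(x) = 6 + 6·x + 6·x^2 (mod 7).
For each evaluation point α_i, compute m(α_i) mod 7:
  α_1 = 4: Horner steps 6 → 2 → 0, so m(4) = 0.
  α_2 = 1: Horner steps 6 → 5 → 4, so m(1) = 4.
  α_3 = 3: Horner steps 6 → 3 → 1, so m(3) = 1.
  α_4 = 6: Horner steps 6 → 0 → 6, so m(6) = 6.
  α_5 = 2: Horner steps 6 → 4 → 0, so m(2) = 0.
  α_6 = 5: Horner steps 6 → 1 → 4, so m(5) = 4.
Codeword c = [0, 4, 1, 6, 0, 4] ∈ F_7^6.


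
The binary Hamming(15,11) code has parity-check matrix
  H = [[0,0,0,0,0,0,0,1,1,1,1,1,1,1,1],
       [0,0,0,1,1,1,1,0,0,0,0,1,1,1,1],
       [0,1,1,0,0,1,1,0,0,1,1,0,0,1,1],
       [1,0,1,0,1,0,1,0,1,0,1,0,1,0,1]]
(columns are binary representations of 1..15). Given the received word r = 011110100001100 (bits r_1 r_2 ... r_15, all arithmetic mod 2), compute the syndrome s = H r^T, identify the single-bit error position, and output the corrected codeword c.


s = (0, 1, 1, 0)^T, error position = 6, corrected codeword c = 011111100001100

Compute s = H r^T mod 2 one row at a time:
  s_1 = 0 + 0 + 0 + 0 + 1 + 1 + 0 + 0 = 2 ≡ 0 (mod 2).
  s_2 = 1 + 1 + 0 + 1 + 1 + 1 + 0 + 0 = 5 ≡ 1 (mod 2).
  s_3 = 1 + 1 + 0 + 1 + 0 + 0 + 0 + 0 = 3 ≡ 1 (mod 2).
  s_4 = 0 + 1 + 1 + 1 + 0 + 0 + 1 + 0 = 4 ≡ 0 (mod 2).
s = (0, 1, 1, 0)^T — this equals column 6 of H (binary 0110), so error is at position 6.
Correct: flip bit 6 of r = 011110100001100 to get c = 011111100001100.


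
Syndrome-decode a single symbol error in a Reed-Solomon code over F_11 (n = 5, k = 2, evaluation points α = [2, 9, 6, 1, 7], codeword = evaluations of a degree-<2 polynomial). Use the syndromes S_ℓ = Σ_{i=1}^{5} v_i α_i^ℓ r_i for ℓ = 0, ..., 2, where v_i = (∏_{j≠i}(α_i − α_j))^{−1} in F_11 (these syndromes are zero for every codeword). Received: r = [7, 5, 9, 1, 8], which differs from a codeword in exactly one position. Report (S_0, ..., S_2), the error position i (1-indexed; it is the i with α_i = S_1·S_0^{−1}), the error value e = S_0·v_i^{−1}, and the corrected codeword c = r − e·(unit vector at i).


S = (8, 1, 7), error at position 5, error magnitude e = 4, c = [7, 5, 9, 1, 4].

Step 1: column multipliers v_i = (∏_{j≠i}(α_i − α_j))^{−1} mod 11.
  i = 1 (α = 2): (2−9)(2−6)(2−1)(2−7) = (−7)·(−4)·1·(−5) = −140 ≡ 3, so v_1 = 3^{−1} = 4 (mod 11).
  i = 2 (α = 9): (9−2)(9−6)(9−1)(9−7) = 7·3·8·2 = 336 ≡ 6, so v_2 = 6^{−1} = 2 (mod 11).
  i = 3 (α = 6): (6−2)(6−9)(6−1)(6−7) = 4·(−3)·5·(−1) = 60 ≡ 5, so v_3 = 5^{−1} = 9 (mod 11).
  i = 4 (α = 1): (1−2)(1−9)(1−6)(1−7) = (−1)·(−8)·(−5)·(−6) = 240 ≡ 9, so v_4 = 9^{−1} = 5 (mod 11).
  i = 5 (α = 7): (7−2)(7−9)(7−6)(7−1) = 5·(−2)·1·6 = −60 ≡ 6, so v_5 = 6^{−1} = 2 (mod 11).
  v = [4, 2, 9, 5, 2].
Step 2: syndromes of r = [7, 5, 9, 1, 8] (all sums mod 11).
  S_0 = Σ v_i r_i = 4·7 + 2·5 + 9·9 + 5·1 + 2·8 = 140 ≡ 8.
  S_1 = Σ v_i α_i r_i = 4·2·7 + 2·9·5 + 9·6·9 + 5·1·1 + 2·7·8 = 749 ≡ 1.
  α_i^2 mod 11 = [4, 4, 3, 1, 5].
  S_2 = Σ v_i α_i^2 r_i = 4·4·7 + 2·4·5 + 9·3·9 + 5·1·1 + 2·5·8 = 480 ≡ 7.
  S = (8, 1, 7) ≠ 0, so r is not a codeword (an error is present).
Step 3: locate the error. For a single error e at position i, S_ℓ = v_i·e·α_i^ℓ, so α_err = S_1/S_0.
  S_0^{−1} = 8^{−1} = 7 (mod 11), so α_err = 1·7 = 7 ≡ 7 = α_5. Error position i = 5.
  Consistency check: S_2/S_1 = 7·1 = 7 ≡ 7 = α_err ✓ (single-error assumption holds).
Step 4: error magnitude e = S_0/v_5 = S_0·∏_{j≠5}(α_5 − α_j) = 8·6 = 48 ≡ 4 (mod 11).
Step 5: correct position 5: c_5 = r_5 − e = 8 − 4 ≡ 4 (mod 11). Hence c = [7, 5, 9, 1, 4].
  Check: interpolating c through the α_i gives m(x) = 6 + 6·x (degree < 2) with m(α_i) = c_i for every i, so c is indeed a codeword.


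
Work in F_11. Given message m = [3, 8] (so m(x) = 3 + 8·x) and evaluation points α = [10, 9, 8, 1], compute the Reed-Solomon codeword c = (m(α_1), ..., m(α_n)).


c = [6, 9, 1, 0]

Message polynomial: m(x) = 3 + 8·x (mod 11).
For each evaluation point α_i, compute m(α_i) mod 11:
  α_1 = 10: Horner steps 8 → 6, so m(10) = 6.
  α_2 = 9: Horner steps 8 → 9, so m(9) = 9.
  α_3 = 8: Horner steps 8 → 1, so m(8) = 1.
  α_4 = 1: Horner steps 8 → 0, so m(1) = 0.
Codeword c = [6, 9, 1, 0] ∈ F_11^4.


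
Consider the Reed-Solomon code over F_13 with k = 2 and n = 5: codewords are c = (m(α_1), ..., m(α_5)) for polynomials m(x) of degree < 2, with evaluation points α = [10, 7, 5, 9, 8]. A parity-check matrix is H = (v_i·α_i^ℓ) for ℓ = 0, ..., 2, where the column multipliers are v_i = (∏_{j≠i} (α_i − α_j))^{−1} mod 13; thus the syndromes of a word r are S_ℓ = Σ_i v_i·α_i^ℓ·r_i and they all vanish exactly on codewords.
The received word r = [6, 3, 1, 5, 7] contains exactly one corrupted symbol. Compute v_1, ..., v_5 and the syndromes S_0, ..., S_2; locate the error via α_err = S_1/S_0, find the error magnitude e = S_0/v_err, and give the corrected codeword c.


S = (7, 4, 6), error at position 5, error magnitude e = 3, c = [6, 3, 1, 5, 4].

Step 1: column multipliers v_i = (∏_{j≠i}(α_i − α_j))^{−1} mod 13.
  i = 1 (α = 10): (10−7)(10−5)(10−9)(10−8) = 3·5·1·2 = 30 ≡ 4, so v_1 = 4^{−1} = 10 (mod 13).
  i = 2 (α = 7): (7−10)(7−5)(7−9)(7−8) = (−3)·2·(−2)·(−1) = −12 ≡ 1, so v_2 = 1^{−1} = 1 (mod 13).
  i = 3 (α = 5): (5−10)(5−7)(5−9)(5−8) = (−5)·(−2)·(−4)·(−3) = 120 ≡ 3, so v_3 = 3^{−1} = 9 (mod 13).
  i = 4 (α = 9): (9−10)(9−7)(9−5)(9−8) = (−1)·2·4·1 = −8 ≡ 5, so v_4 = 5^{−1} = 8 (mod 13).
  i = 5 (α = 8): (8−10)(8−7)(8−5)(8−9) = (−2)·1·3·(−1) = 6 ≡ 6, so v_5 = 6^{−1} = 11 (mod 13).
  v = [10, 1, 9, 8, 11].
Step 2: syndromes of r = [6, 3, 1, 5, 7] (all sums mod 13).
  S_0 = Σ v_i r_i = 10·6 + 1·3 + 9·1 + 8·5 + 11·7 = 189 ≡ 7.
  S_1 = Σ v_i α_i r_i = 10·10·6 + 1·7·3 + 9·5·1 + 8·9·5 + 11·8·7 = 1642 ≡ 4.
  α_i^2 mod 13 = [9, 10, 12, 3, 12].
  S_2 = Σ v_i α_i^2 r_i = 10·9·6 + 1·10·3 + 9·12·1 + 8·3·5 + 11·12·7 = 1722 ≡ 6.
  S = (7, 4, 6) ≠ 0, so r is not a codeword (an error is present).
Step 3: locate the error. For a single error e at position i, S_ℓ = v_i·e·α_i^ℓ, so α_err = S_1/S_0.
  S_0^{−1} = 7^{−1} = 2 (mod 13), so α_err = 4·2 = 8 ≡ 8 = α_5. Error position i = 5.
  Consistency check: S_2/S_1 = 6·10 = 60 ≡ 8 = α_err ✓ (single-error assumption holds).
Step 4: error magnitude e = S_0/v_5 = S_0·∏_{j≠5}(α_5 − α_j) = 7·6 = 42 ≡ 3 (mod 13).
Step 5: correct position 5: c_5 = r_5 − e = 7 − 3 ≡ 4 (mod 13). Hence c = [6, 3, 1, 5, 4].
  Check: interpolating c through the α_i gives m(x) = 9 + 1·x (degree < 2) with m(α_i) = c_i for every i, so c is indeed a codeword.


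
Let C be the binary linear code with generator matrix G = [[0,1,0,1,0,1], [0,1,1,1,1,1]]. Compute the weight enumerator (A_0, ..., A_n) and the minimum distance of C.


Weight distribution: A_0 = 1, A_2 = 1, A_3 = 1, A_5 = 1. Minimum distance d = 2.

Enumerate all 2^2 = 4 messages m ∈ F_2^2.
For each, compute codeword c = mG in F_2^6, then tally its weight.
  m = 00 → c = 000000, weight = 0.
  m = 10 → c = 010101, weight = 3.
  m = 01 → c = 011111, weight = 5.
  m = 11 → c = 001010, weight = 2.
Tally weights:
  weight 0: 1 codewords.
  weight 2: 1 codewords.
  weight 3: 1 codewords.
  weight 5: 1 codewords.
Minimum distance d = smallest w > 0 with A_w > 0 = 2.
Sanity: Σ A_w = 4 = 2^2 = 4 ✓.


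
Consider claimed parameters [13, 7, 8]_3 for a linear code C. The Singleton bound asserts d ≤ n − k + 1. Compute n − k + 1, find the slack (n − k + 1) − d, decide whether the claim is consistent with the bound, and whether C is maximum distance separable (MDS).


Singleton RHS = n − k + 1 = 7, slack = -1, bound violated (no such code; not MDS).

Singleton bound: d ≤ n − k + 1.
Here n = 13, k = 7, so n − k + 1 = 7.
Given d = 8, check d ≤ 7: NO.
Slack = (n − k + 1) − d = -1.
The slack is negative: d = 8 exceeds n − k + 1 = 7 by 1, so the Singleton bound is violated and no linear [13, 7, 8]_3 code can exist. In particular it is not MDS (MDS requires d = n − k + 1 exactly).
Description: the claimed parameters are [13, 7, 8]_3; such a code would be impossible (violates the Singleton bound).


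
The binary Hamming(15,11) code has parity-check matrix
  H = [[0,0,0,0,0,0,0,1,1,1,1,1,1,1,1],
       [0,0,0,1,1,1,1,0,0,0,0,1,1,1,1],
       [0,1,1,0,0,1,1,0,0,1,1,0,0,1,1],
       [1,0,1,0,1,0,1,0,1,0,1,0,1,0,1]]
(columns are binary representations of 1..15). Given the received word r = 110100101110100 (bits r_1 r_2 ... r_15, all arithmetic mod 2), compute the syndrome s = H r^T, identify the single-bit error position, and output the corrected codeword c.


s = (0, 1, 0, 1)^T, error position = 5, corrected codeword c = 110110101110100

Compute s = H r^T mod 2 one row at a time:
  s_1 = 0 + 1 + 1 + 1 + 0 + 1 + 0 + 0 = 4 ≡ 0 (mod 2).
  s_2 = 1 + 0 + 0 + 1 + 0 + 1 + 0 + 0 = 3 ≡ 1 (mod 2).
  s_3 = 1 + 0 + 0 + 1 + 1 + 1 + 0 + 0 = 4 ≡ 0 (mod 2).
  s_4 = 1 + 0 + 0 + 1 + 1 + 1 + 1 + 0 = 5 ≡ 1 (mod 2).
s = (0, 1, 0, 1)^T — this equals column 5 of H (binary 0101), so error is at position 5.
Correct: flip bit 5 of r = 110100101110100 to get c = 110110101110100.


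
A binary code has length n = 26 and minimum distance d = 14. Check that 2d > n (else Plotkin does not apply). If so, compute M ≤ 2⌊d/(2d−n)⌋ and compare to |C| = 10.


Plotkin bound M ≤ 14; given |C| = 10 ≤ bound (satisfied).

Check applicability: 2d = 28, n = 26.
2d − n = 2 > 0, so Plotkin applies.
Compute d/(2d−n) = 14/2 ≈ 7.0000.
⌊d/(2d−n)⌋ = 7.
Plotkin bound: M ≤ 2·7 = 14.
Given |C| = 10, check: satisfied.
This |C| is below the Plotkin bound.


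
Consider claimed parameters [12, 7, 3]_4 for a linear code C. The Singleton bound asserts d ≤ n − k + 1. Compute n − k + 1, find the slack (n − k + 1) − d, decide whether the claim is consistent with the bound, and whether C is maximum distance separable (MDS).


Singleton RHS = n − k + 1 = 6, slack = 3, bound satisfied, not MDS.

Singleton bound: d ≤ n − k + 1.
Here n = 12, k = 7, so n − k + 1 = 6.
Given d = 3, check d ≤ 6: YES.
Slack = (n − k + 1) − d = 3.
The code is NOT MDS (slack = 3 > 0).
Description: the claimed parameters are [12, 7, 3]_4; such a code would be non-MDS.


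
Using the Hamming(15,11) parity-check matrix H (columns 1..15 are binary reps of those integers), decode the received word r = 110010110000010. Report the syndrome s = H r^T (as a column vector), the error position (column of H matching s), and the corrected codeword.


s = (0, 1, 1, 1)^T, error position = 7, corrected codeword c = 110010010000010

Compute s = H r^T mod 2 one row at a time:
  s_1 = 1 + 0 + 0 + 0 + 0 + 0 + 1 + 0 = 2 ≡ 0 (mod 2).
  s_2 = 0 + 1 + 0 + 1 + 0 + 0 + 1 + 0 = 3 ≡ 1 (mod 2).
  s_3 = 1 + 0 + 0 + 1 + 0 + 0 + 1 + 0 = 3 ≡ 1 (mod 2).
  s_4 = 1 + 0 + 1 + 1 + 0 + 0 + 0 + 0 = 3 ≡ 1 (mod 2).
s = (0, 1, 1, 1)^T — this equals column 7 of H (binary 0111), so error is at position 7.
Correct: flip bit 7 of r = 110010110000010 to get c = 110010010000010.


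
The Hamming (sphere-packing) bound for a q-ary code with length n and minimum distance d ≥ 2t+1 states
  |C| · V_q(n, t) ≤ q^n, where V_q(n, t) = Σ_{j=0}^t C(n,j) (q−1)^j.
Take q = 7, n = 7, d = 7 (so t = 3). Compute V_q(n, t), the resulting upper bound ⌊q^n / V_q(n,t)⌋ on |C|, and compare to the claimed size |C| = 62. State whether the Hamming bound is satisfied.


V_q(n, t) = 8359, q^n = 823543, Hamming bound = 98, |C| = 62 ≤ bound (satisfied).

Step 1: Compute V_q(n, t) = Σ_{j=0}^3 C(n, j) (q−1)^j.
  j = 0: C(7,0)·(6)^0 = 1·1 = 1.
  j = 1: C(7,1)·(6)^1 = 7·6 = 42.
  j = 2: C(7,2)·(6)^2 = 21·36 = 756.
  j = 3: C(7,3)·(6)^3 = 35·216 = 7560.
  V_q(n, t) = 1 + 42 + 756 + 7560 = 8359.
Step 2: q^n = 7^7 = 823543.
Step 3: Hamming bound ⌊q^n / V_q(n,t)⌋ = ⌊823543/8359⌋ = 98.
Step 4: Compare |C| = 62 to 98: satisfied.
The claimed |C| lies below the Hamming bound.


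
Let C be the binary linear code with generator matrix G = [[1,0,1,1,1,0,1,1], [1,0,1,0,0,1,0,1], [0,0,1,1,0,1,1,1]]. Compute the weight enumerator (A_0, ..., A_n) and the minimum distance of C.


Weight distribution: A_0 = 1, A_3 = 3, A_4 = 2, A_5 = 1, A_6 = 1. Minimum distance d = 3.

Enumerate all 2^3 = 8 messages m ∈ F_2^3.
For each, compute codeword c = mG in F_2^8, then tally its weight.
  m = 000 → c = 00000000, weight = 0.
  m = 100 → c = 10111011, weight = 6.
  m = 010 → c = 10100101, weight = 4.
  m = 110 → c = 00011110, weight = 4.
  m = 001 → c = 00110111, weight = 5.
  m = 101 → c = 10001100, weight = 3.
  m = 011 → c = 10010010, weight = 3.
  m = 111 → c = 00101001, weight = 3.
Tally weights:
  weight 0: 1 codewords.
  weight 3: 3 codewords.
  weight 4: 2 codewords.
  weight 5: 1 codewords.
  weight 6: 1 codewords.
Minimum distance d = smallest w > 0 with A_w > 0 = 3.
Sanity: Σ A_w = 8 = 2^3 = 8 ✓.


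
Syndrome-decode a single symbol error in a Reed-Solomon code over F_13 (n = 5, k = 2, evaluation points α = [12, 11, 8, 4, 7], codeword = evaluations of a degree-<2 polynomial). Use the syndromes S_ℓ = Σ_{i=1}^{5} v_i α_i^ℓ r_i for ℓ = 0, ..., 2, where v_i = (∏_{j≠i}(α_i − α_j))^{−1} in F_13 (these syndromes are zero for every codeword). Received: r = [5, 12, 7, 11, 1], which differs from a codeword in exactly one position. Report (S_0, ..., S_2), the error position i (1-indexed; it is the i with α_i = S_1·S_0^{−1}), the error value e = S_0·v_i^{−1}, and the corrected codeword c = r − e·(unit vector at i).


S = (6, 11, 5), error at position 4, error magnitude e = 2, c = [5, 12, 7, 9, 1].

Step 1: column multipliers v_i = (∏_{j≠i}(α_i − α_j))^{−1} mod 13.
  i = 1 (α = 12): (12−11)(12−8)(12−4)(12−7) = 1·4·8·5 = 160 ≡ 4, so v_1 = 4^{−1} = 10 (mod 13).
  i = 2 (α = 11): (11−12)(11−8)(11−4)(11−7) = (−1)·3·7·4 = −84 ≡ 7, so v_2 = 7^{−1} = 2 (mod 13).
  i = 3 (α = 8): (8−12)(8−11)(8−4)(8−7) = (−4)·(−3)·4·1 = 48 ≡ 9, so v_3 = 9^{−1} = 3 (mod 13).
  i = 4 (α = 4): (4−12)(4−11)(4−8)(4−7) = (−8)·(−7)·(−4)·(−3) = 672 ≡ 9, so v_4 = 9^{−1} = 3 (mod 13).
  i = 5 (α = 7): (7−12)(7−11)(7−8)(7−4) = (−5)·(−4)·(−1)·3 = −60 ≡ 5, so v_5 = 5^{−1} = 8 (mod 13).
  v = [10, 2, 3, 3, 8].
Step 2: syndromes of r = [5, 12, 7, 11, 1] (all sums mod 13).
  S_0 = Σ v_i r_i = 10·5 + 2·12 + 3·7 + 3·11 + 8·1 = 136 ≡ 6.
  S_1 = Σ v_i α_i r_i = 10·12·5 + 2·11·12 + 3·8·7 + 3·4·11 + 8·7·1 = 1220 ≡ 11.
  α_i^2 mod 13 = [1, 4, 12, 3, 10].
  S_2 = Σ v_i α_i^2 r_i = 10·1·5 + 2·4·12 + 3·12·7 + 3·3·11 + 8·10·1 = 577 ≡ 5.
  S = (6, 11, 5) ≠ 0, so r is not a codeword (an error is present).
Step 3: locate the error. For a single error e at position i, S_ℓ = v_i·e·α_i^ℓ, so α_err = S_1/S_0.
  S_0^{−1} = 6^{−1} = 11 (mod 13), so α_err = 11·11 = 121 ≡ 4 = α_4. Error position i = 4.
  Consistency check: S_2/S_1 = 5·6 = 30 ≡ 4 = α_err ✓ (single-error assumption holds).
Step 4: error magnitude e = S_0/v_4 = S_0·∏_{j≠4}(α_4 − α_j) = 6·9 = 54 ≡ 2 (mod 13).
Step 5: correct position 4: c_4 = r_4 − e = 11 − 2 ≡ 9 (mod 13). Hence c = [5, 12, 7, 9, 1].
  Check: interpolating c through the α_i gives m(x) = 11 + 6·x (degree < 2) with m(α_i) = c_i for every i, so c is indeed a codeword.


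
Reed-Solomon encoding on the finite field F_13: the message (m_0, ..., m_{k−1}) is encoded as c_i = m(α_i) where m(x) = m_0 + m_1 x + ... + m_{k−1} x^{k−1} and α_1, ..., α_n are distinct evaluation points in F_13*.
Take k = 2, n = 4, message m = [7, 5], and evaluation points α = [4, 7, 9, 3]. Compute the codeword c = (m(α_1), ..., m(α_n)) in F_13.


c = [1, 3, 0, 9]

Message polynomial: m(x) = 7 + 5·x (mod 13).
For each evaluation point α_i, compute m(α_i) mod 13:
  α_1 = 4: Horner steps 5 → 1, so m(4) = 1.
  α_2 = 7: Horner steps 5 → 3, so m(7) = 3.
  α_3 = 9: Horner steps 5 → 0, so m(9) = 0.
  α_4 = 3: Horner steps 5 → 9, so m(3) = 9.
Codeword c = [1, 3, 0, 9] ∈ F_13^4.


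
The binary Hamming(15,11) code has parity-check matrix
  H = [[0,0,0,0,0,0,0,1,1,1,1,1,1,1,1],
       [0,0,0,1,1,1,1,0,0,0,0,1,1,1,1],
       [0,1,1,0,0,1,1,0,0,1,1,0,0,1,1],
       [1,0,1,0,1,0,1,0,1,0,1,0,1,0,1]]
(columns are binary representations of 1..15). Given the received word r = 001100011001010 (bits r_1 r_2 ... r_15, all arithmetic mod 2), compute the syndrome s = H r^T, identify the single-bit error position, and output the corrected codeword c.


s = (0, 1, 0, 0)^T, error position = 4, corrected codeword c = 001000011001010

Compute s = H r^T mod 2 one row at a time:
  s_1 = 1 + 1 + 0 + 0 + 1 + 0 + 1 + 0 = 4 ≡ 0 (mod 2).
  s_2 = 1 + 0 + 0 + 0 + 1 + 0 + 1 + 0 = 3 ≡ 1 (mod 2).
  s_3 = 0 + 1 + 0 + 0 + 0 + 0 + 1 + 0 = 2 ≡ 0 (mod 2).
  s_4 = 0 + 1 + 0 + 0 + 1 + 0 + 0 + 0 = 2 ≡ 0 (mod 2).
s = (0, 1, 0, 0)^T — this equals column 4 of H (binary 0100), so error is at position 4.
Correct: flip bit 4 of r = 001100011001010 to get c = 001000011001010.


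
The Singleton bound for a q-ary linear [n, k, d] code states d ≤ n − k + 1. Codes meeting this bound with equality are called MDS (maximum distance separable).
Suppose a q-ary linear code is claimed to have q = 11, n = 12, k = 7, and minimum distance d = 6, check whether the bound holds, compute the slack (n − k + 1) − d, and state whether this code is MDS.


Singleton RHS = n − k + 1 = 6, slack = 0, bound satisfied, MDS.

Singleton bound: d ≤ n − k + 1.
Here n = 12, k = 7, so n − k + 1 = 6.
Given d = 6, check d ≤ 6: YES.
Slack = (n − k + 1) − d = 0.
The code is MDS (slack = 0).
Description: the claimed parameters are [12, 7, 6]_11; such a code would be MDS (meets Singleton bound).


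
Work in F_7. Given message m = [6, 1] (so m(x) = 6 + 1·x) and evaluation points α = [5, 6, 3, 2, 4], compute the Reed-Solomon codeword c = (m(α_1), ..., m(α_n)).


c = [4, 5, 2, 1, 3]

Message polynomial: m(x) = 6 + 1·x (mod 7).
For each evaluation point α_i, compute m(α_i) mod 7:
  α_1 = 5: Horner steps 1 → 4, so m(5) = 4.
  α_2 = 6: Horner steps 1 → 5, so m(6) = 5.
  α_3 = 3: Horner steps 1 → 2, so m(3) = 2.
  α_4 = 2: Horner steps 1 → 1, so m(2) = 1.
  α_5 = 4: Horner steps 1 → 3, so m(4) = 3.
Codeword c = [4, 5, 2, 1, 3] ∈ F_7^5.


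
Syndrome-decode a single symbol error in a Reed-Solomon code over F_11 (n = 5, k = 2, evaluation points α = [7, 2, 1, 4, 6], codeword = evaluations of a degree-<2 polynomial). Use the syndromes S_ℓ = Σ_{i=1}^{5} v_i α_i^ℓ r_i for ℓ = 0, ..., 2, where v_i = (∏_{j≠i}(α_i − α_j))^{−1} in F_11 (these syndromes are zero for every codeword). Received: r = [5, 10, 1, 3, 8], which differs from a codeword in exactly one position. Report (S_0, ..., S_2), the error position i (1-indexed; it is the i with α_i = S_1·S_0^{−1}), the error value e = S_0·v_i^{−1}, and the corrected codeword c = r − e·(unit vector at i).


S = (3, 6, 1), error at position 2, error magnitude e = 1, c = [5, 9, 1, 3, 8].

Step 1: column multipliers v_i = (∏_{j≠i}(α_i − α_j))^{−1} mod 11.
  i = 1 (α = 7): (7−2)(7−1)(7−4)(7−6) = 5·6·3·1 = 90 ≡ 2, so v_1 = 2^{−1} = 6 (mod 11).
  i = 2 (α = 2): (2−7)(2−1)(2−4)(2−6) = (−5)·1·(−2)·(−4) = −40 ≡ 4, so v_2 = 4^{−1} = 3 (mod 11).
  i = 3 (α = 1): (1−7)(1−2)(1−4)(1−6) = (−6)·(−1)·(−3)·(−5) = 90 ≡ 2, so v_3 = 2^{−1} = 6 (mod 11).
  i = 4 (α = 4): (4−7)(4−2)(4−1)(4−6) = (−3)·2·3·(−2) = 36 ≡ 3, so v_4 = 3^{−1} = 4 (mod 11).
  i = 5 (α = 6): (6−7)(6−2)(6−1)(6−4) = (−1)·4·5·2 = −40 ≡ 4, so v_5 = 4^{−1} = 3 (mod 11).
  v = [6, 3, 6, 4, 3].
Step 2: syndromes of r = [5, 10, 1, 3, 8] (all sums mod 11).
  S_0 = Σ v_i r_i = 6·5 + 3·10 + 6·1 + 4·3 + 3·8 = 102 ≡ 3.
  S_1 = Σ v_i α_i r_i = 6·7·5 + 3·2·10 + 6·1·1 + 4·4·3 + 3·6·8 = 468 ≡ 6.
  α_i^2 mod 11 = [5, 4, 1, 5, 3].
  S_2 = Σ v_i α_i^2 r_i = 6·5·5 + 3·4·10 + 6·1·1 + 4·5·3 + 3·3·8 = 408 ≡ 1.
  S = (3, 6, 1) ≠ 0, so r is not a codeword (an error is present).
Step 3: locate the error. For a single error e at position i, S_ℓ = v_i·e·α_i^ℓ, so α_err = S_1/S_0.
  S_0^{−1} = 3^{−1} = 4 (mod 11), so α_err = 6·4 = 24 ≡ 2 = α_2. Error position i = 2.
  Consistency check: S_2/S_1 = 1·2 = 2 ≡ 2 = α_err ✓ (single-error assumption holds).
Step 4: error magnitude e = S_0/v_2 = S_0·∏_{j≠2}(α_2 − α_j) = 3·4 = 12 ≡ 1 (mod 11).
Step 5: correct position 2: c_2 = r_2 − e = 10 − 1 ≡ 9 (mod 11). Hence c = [5, 9, 1, 3, 8].
  Check: interpolating c through the α_i gives m(x) = 4 + 8·x (degree < 2) with m(α_i) = c_i for every i, so c is indeed a codeword.


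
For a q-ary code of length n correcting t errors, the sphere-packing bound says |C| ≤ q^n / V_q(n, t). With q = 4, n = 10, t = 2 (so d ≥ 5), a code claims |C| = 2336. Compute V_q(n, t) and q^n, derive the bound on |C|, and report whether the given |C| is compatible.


V_q(n, t) = 436, q^n = 1048576, Hamming bound = 2404, |C| = 2336 ≤ bound (satisfied).

Step 1: Compute V_q(n, t) = Σ_{j=0}^2 C(n, j) (q−1)^j.
  j = 0: C(10,0)·(3)^0 = 1·1 = 1.
  j = 1: C(10,1)·(3)^1 = 10·3 = 30.
  j = 2: C(10,2)·(3)^2 = 45·9 = 405.
  V_q(n, t) = 1 + 30 + 405 = 436.
Step 2: q^n = 4^10 = 1048576.
Step 3: Hamming bound ⌊q^n / V_q(n,t)⌋ = ⌊1048576/436⌋ = 2404.
Step 4: Compare |C| = 2336 to 2404: satisfied.
The claimed |C| lies below the Hamming bound.


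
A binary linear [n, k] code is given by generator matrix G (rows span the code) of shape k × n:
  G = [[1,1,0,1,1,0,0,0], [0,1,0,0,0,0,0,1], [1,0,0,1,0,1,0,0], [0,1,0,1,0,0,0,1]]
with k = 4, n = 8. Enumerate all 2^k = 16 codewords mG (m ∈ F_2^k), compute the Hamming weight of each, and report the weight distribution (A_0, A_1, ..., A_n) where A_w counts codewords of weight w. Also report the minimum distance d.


Weight distribution: A_0 = 1, A_1 = 1, A_2 = 2, A_3 = 6, A_4 = 5, A_5 = 1. Minimum distance d = 1.

Enumerate all 2^4 = 16 messages m ∈ F_2^4.
For each, compute codeword c = mG in F_2^8, then tally its weight.
  m = 0000 → c = 00000000, weight = 0.
  m = 1000 → c = 11011000, weight = 4.
  m = 0100 → c = 01000001, weight = 2.
  m = 1100 → c = 10011001, weight = 4.
  m = 0010 → c = 10010100, weight = 3.
  m = 1010 → c = 01001100, weight = 3.
  m = 0110 → c = 11010101, weight = 5.
  m = 1110 → c = 00001101, weight = 3.
  m = 0001 → c = 01010001, weight = 3.
  m = 1001 → c = 10001001, weight = 3.
  m = 0101 → c = 00010000, weight = 1.
  m = 1101 → c = 11001000, weight = 3.
  m = 0011 → c = 11000101, weight = 4.
  m = 1011 → c = 00011101, weight = 4.
  m = 0111 → c = 10000100, weight = 2.
  m = 1111 → c = 01011100, weight = 4.
Tally weights:
  weight 0: 1 codewords.
  weight 1: 1 codewords.
  weight 2: 2 codewords.
  weight 3: 6 codewords.
  weight 4: 5 codewords.
  weight 5: 1 codewords.
Minimum distance d = smallest w > 0 with A_w > 0 = 1.
Sanity: Σ A_w = 16 = 2^4 = 16 ✓.


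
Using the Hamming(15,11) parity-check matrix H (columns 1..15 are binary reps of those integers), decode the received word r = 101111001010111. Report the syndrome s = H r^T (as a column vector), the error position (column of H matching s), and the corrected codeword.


s = (1, 0, 1, 1)^T, error position = 11, corrected codeword c = 101111001000111

Compute s = H r^T mod 2 one row at a time:
  s_1 = 0 + 1 + 0 + 1 + 0 + 1 + 1 + 1 = 5 ≡ 1 (mod 2).
  s_2 = 1 + 1 + 1 + 0 + 0 + 1 + 1 + 1 = 6 ≡ 0 (mod 2).
  s_3 = 0 + 1 + 1 + 0 + 0 + 1 + 1 + 1 = 5 ≡ 1 (mod 2).
  s_4 = 1 + 1 + 1 + 0 + 1 + 1 + 1 + 1 = 7 ≡ 1 (mod 2).
s = (1, 0, 1, 1)^T — this equals column 11 of H (binary 1011), so error is at position 11.
Correct: flip bit 11 of r = 101111001010111 to get c = 101111001000111.


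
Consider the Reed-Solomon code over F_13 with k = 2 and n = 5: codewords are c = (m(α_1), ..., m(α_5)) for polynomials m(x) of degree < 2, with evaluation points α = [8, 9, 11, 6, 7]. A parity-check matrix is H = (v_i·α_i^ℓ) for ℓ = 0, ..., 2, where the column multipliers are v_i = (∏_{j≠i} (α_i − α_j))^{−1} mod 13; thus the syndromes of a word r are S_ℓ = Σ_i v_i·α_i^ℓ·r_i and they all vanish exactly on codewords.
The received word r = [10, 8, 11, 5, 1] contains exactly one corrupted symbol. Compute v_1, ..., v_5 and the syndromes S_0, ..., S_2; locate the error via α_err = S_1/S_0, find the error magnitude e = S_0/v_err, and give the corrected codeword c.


S = (2, 5, 6), error at position 2, error magnitude e = 2, c = [10, 6, 11, 5, 1].

Step 1: column multipliers v_i = (∏_{j≠i}(α_i − α_j))^{−1} mod 13.
  i = 1 (α = 8): (8−9)(8−11)(8−6)(8−7) = (−1)·(−3)·2·1 = 6 ≡ 6, so v_1 = 6^{−1} = 11 (mod 13).
  i = 2 (α = 9): (9−8)(9−11)(9−6)(9−7) = 1·(−2)·3·2 = −12 ≡ 1, so v_2 = 1^{−1} = 1 (mod 13).
  i = 3 (α = 11): (11−8)(11−9)(11−6)(11−7) = 3·2·5·4 = 120 ≡ 3, so v_3 = 3^{−1} = 9 (mod 13).
  i = 4 (α = 6): (6−8)(6−9)(6−11)(6−7) = (−2)·(−3)·(−5)·(−1) = 30 ≡ 4, so v_4 = 4^{−1} = 10 (mod 13).
  i = 5 (α = 7): (7−8)(7−9)(7−11)(7−6) = (−1)·(−2)·(−4)·1 = −8 ≡ 5, so v_5 = 5^{−1} = 8 (mod 13).
  v = [11, 1, 9, 10, 8].
Step 2: syndromes of r = [10, 8, 11, 5, 1] (all sums mod 13).
  S_0 = Σ v_i r_i = 11·10 + 1·8 + 9·11 + 10·5 + 8·1 = 275 ≡ 2.
  S_1 = Σ v_i α_i r_i = 11·8·10 + 1·9·8 + 9·11·11 + 10·6·5 + 8·7·1 = 2397 ≡ 5.
  α_i^2 mod 13 = [12, 3, 4, 10, 10].
  S_2 = Σ v_i α_i^2 r_i = 11·12·10 + 1·3·8 + 9·4·11 + 10·10·5 + 8·10·1 = 2320 ≡ 6.
  S = (2, 5, 6) ≠ 0, so r is not a codeword (an error is present).
Step 3: locate the error. For a single error e at position i, S_ℓ = v_i·e·α_i^ℓ, so α_err = S_1/S_0.
  S_0^{−1} = 2^{−1} = 7 (mod 13), so α_err = 5·7 = 35 ≡ 9 = α_2. Error position i = 2.
  Consistency check: S_2/S_1 = 6·8 = 48 ≡ 9 = α_err ✓ (single-error assumption holds).
Step 4: error magnitude e = S_0/v_2 = S_0·∏_{j≠2}(α_2 − α_j) = 2·1 = 2 ≡ 2 (mod 13).
Step 5: correct position 2: c_2 = r_2 − e = 8 − 2 ≡ 6 (mod 13). Hence c = [10, 6, 11, 5, 1].
  Check: interpolating c through the α_i gives m(x) = 3 + 9·x (degree < 2) with m(α_i) = c_i for every i, so c is indeed a codeword.


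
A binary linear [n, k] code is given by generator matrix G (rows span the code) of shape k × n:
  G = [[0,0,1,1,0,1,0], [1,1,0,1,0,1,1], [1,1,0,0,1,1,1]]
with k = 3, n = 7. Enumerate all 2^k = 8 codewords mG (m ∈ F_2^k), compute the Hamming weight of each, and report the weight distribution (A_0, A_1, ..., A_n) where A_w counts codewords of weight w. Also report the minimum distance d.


Weight distribution: A_0 = 1, A_2 = 1, A_3 = 2, A_4 = 1, A_5 = 2, A_6 = 1. Minimum distance d = 2.

Enumerate all 2^3 = 8 messages m ∈ F_2^3.
For each, compute codeword c = mG in F_2^7, then tally its weight.
  m = 000 → c = 0000000, weight = 0.
  m = 100 → c = 0011010, weight = 3.
  m = 010 → c = 1101011, weight = 5.
  m = 110 → c = 1110001, weight = 4.
  m = 001 → c = 1100111, weight = 5.
  m = 101 → c = 1111101, weight = 6.
  m = 011 → c = 0001100, weight = 2.
  m = 111 → c = 0010110, weight = 3.
Tally weights:
  weight 0: 1 codewords.
  weight 2: 1 codewords.
  weight 3: 2 codewords.
  weight 4: 1 codewords.
  weight 5: 2 codewords.
  weight 6: 1 codewords.
Minimum distance d = smallest w > 0 with A_w > 0 = 2.
Sanity: Σ A_w = 8 = 2^3 = 8 ✓.


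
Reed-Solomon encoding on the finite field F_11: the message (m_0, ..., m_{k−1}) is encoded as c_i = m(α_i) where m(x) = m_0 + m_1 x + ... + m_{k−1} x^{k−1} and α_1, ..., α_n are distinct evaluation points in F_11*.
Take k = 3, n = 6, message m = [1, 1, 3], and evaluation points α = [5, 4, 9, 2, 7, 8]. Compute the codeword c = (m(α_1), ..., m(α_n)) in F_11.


c = [4, 9, 0, 4, 1, 3]

Message polynomial: m(x) = 1 + 1·x + 3·x^2 (mod 11).
For each evaluation point α_i, compute m(α_i) mod 11:
  α_1 = 5: Horner steps 3 → 5 → 4, so m(5) = 4.
  α_2 = 4: Horner steps 3 → 2 → 9, so m(4) = 9.
  α_3 = 9: Horner steps 3 → 6 → 0, so m(9) = 0.
  α_4 = 2: Horner steps 3 → 7 → 4, so m(2) = 4.
  α_5 = 7: Horner steps 3 → 0 → 1, so m(7) = 1.
  α_6 = 8: Horner steps 3 → 3 → 3, so m(8) = 3.
Codeword c = [4, 9, 0, 4, 1, 3] ∈ F_11^6.


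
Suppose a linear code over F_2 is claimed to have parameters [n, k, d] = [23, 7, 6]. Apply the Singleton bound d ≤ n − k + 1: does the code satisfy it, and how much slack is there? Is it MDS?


Singleton RHS = n − k + 1 = 17, slack = 11, bound satisfied, not MDS.

Singleton bound: d ≤ n − k + 1.
Here n = 23, k = 7, so n − k + 1 = 17.
Given d = 6, check d ≤ 17: YES.
Slack = (n − k + 1) − d = 11.
The code is NOT MDS (slack = 11 > 0).
Description: the claimed parameters are [23, 7, 6]_2; such a code would be non-MDS.


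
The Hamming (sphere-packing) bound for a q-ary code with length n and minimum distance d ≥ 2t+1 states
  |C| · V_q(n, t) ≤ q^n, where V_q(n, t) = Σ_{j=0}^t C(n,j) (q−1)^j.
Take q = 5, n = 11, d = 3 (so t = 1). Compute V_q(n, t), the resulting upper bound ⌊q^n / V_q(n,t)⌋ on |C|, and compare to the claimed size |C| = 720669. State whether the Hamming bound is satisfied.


V_q(n, t) = 45, q^n = 48828125, Hamming bound = 1085069, |C| = 720669 ≤ bound (satisfied).

Step 1: Compute V_q(n, t) = Σ_{j=0}^1 C(n, j) (q−1)^j.
  j = 0: C(11,0)·(4)^0 = 1·1 = 1.
  j = 1: C(11,1)·(4)^1 = 11·4 = 44.
  V_q(n, t) = 1 + 44 = 45.
Step 2: q^n = 5^11 = 48828125.
Step 3: Hamming bound ⌊q^n / V_q(n,t)⌋ = ⌊48828125/45⌋ = 1085069.
Step 4: Compare |C| = 720669 to 1085069: satisfied.
The claimed |C| lies below the Hamming bound.


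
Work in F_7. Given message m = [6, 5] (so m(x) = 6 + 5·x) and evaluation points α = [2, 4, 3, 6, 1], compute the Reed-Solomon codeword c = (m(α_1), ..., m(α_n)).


c = [2, 5, 0, 1, 4]

Message polynomial: m(x) = 6 + 5·x (mod 7).
For each evaluation point α_i, compute m(α_i) mod 7:
  α_1 = 2: Horner steps 5 → 2, so m(2) = 2.
  α_2 = 4: Horner steps 5 → 5, so m(4) = 5.
  α_3 = 3: Horner steps 5 → 0, so m(3) = 0.
  α_4 = 6: Horner steps 5 → 1, so m(6) = 1.
  α_5 = 1: Horner steps 5 → 4, so m(1) = 4.
Codeword c = [2, 5, 0, 1, 4] ∈ F_7^5.


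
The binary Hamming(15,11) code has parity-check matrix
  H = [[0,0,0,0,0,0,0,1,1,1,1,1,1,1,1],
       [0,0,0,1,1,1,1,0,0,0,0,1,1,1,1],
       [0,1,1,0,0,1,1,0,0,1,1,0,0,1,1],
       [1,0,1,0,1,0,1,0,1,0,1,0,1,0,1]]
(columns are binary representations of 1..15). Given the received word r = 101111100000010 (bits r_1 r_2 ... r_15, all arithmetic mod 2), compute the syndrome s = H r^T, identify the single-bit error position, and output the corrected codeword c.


s = (1, 1, 0, 0)^T, error position = 12, corrected codeword c = 101111100001010

Compute s = H r^T mod 2 one row at a time:
  s_1 = 0 + 0 + 0 + 0 + 0 + 0 + 1 + 0 = 1 ≡ 1 (mod 2).
  s_2 = 1 + 1 + 1 + 1 + 0 + 0 + 1 + 0 = 5 ≡ 1 (mod 2).
  s_3 = 0 + 1 + 1 + 1 + 0 + 0 + 1 + 0 = 4 ≡ 0 (mod 2).
  s_4 = 1 + 1 + 1 + 1 + 0 + 0 + 0 + 0 = 4 ≡ 0 (mod 2).
s = (1, 1, 0, 0)^T — this equals column 12 of H (binary 1100), so error is at position 12.
Correct: flip bit 12 of r = 101111100000010 to get c = 101111100001010.


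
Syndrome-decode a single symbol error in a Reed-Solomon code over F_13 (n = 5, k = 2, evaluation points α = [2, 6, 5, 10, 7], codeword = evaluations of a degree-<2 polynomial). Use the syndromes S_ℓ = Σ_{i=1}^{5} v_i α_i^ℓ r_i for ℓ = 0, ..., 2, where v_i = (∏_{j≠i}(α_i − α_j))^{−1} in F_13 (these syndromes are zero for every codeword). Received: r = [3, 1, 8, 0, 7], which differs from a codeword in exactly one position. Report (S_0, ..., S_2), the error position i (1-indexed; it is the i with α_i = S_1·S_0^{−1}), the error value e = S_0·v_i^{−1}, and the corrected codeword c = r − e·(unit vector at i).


S = (12, 3, 4), error at position 4, error magnitude e = 1, c = [3, 1, 8, 12, 7].

Step 1: column multipliers v_i = (∏_{j≠i}(α_i − α_j))^{−1} mod 13.
  i = 1 (α = 2): (2−6)(2−5)(2−10)(2−7) = (−4)·(−3)·(−8)·(−5) = 480 ≡ 12, so v_1 = 12^{−1} = 12 (mod 13).
  i = 2 (α = 6): (6−2)(6−5)(6−10)(6−7) = 4·1·(−4)·(−1) = 16 ≡ 3, so v_2 = 3^{−1} = 9 (mod 13).
  i = 3 (α = 5): (5−2)(5−6)(5−10)(5−7) = 3·(−1)·(−5)·(−2) = −30 ≡ 9, so v_3 = 9^{−1} = 3 (mod 13).
  i = 4 (α = 10): (10−2)(10−6)(10−5)(10−7) = 8·4·5·3 = 480 ≡ 12, so v_4 = 12^{−1} = 12 (mod 13).
  i = 5 (α = 7): (7−2)(7−6)(7−5)(7−10) = 5·1·2·(−3) = −30 ≡ 9, so v_5 = 9^{−1} = 3 (mod 13).
  v = [12, 9, 3, 12, 3].
Step 2: syndromes of r = [3, 1, 8, 0, 7] (all sums mod 13).
  S_0 = Σ v_i r_i = 12·3 + 9·1 + 3·8 + 12·0 + 3·7 = 90 ≡ 12.
  S_1 = Σ v_i α_i r_i = 12·2·3 + 9·6·1 + 3·5·8 + 12·10·0 + 3·7·7 = 393 ≡ 3.
  α_i^2 mod 13 = [4, 10, 12, 9, 10].
  S_2 = Σ v_i α_i^2 r_i = 12·4·3 + 9·10·1 + 3·12·8 + 12·9·0 + 3·10·7 = 732 ≡ 4.
  S = (12, 3, 4) ≠ 0, so r is not a codeword (an error is present).
Step 3: locate the error. For a single error e at position i, S_ℓ = v_i·e·α_i^ℓ, so α_err = S_1/S_0.
  S_0^{−1} = 12^{−1} = 12 (mod 13), so α_err = 3·12 = 36 ≡ 10 = α_4. Error position i = 4.
  Consistency check: S_2/S_1 = 4·9 = 36 ≡ 10 = α_err ✓ (single-error assumption holds).
Step 4: error magnitude e = S_0/v_4 = S_0·∏_{j≠4}(α_4 − α_j) = 12·12 = 144 ≡ 1 (mod 13).
Step 5: correct position 4: c_4 = r_4 − e = 0 − 1 ≡ 12 (mod 13). Hence c = [3, 1, 8, 12, 7].
  Check: interpolating c through the α_i gives m(x) = 4 + 6·x (degree < 2) with m(α_i) = c_i for every i, so c is indeed a codeword.


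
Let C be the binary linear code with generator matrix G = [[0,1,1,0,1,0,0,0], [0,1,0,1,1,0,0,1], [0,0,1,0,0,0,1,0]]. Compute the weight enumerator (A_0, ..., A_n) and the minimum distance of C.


Weight distribution: A_0 = 1, A_2 = 1, A_3 = 4, A_4 = 1, A_6 = 1. Minimum distance d = 2.

Enumerate all 2^3 = 8 messages m ∈ F_2^3.
For each, compute codeword c = mG in F_2^8, then tally its weight.
  m = 000 → c = 00000000, weight = 0.
  m = 100 → c = 01101000, weight = 3.
  m = 010 → c = 01011001, weight = 4.
  m = 110 → c = 00110001, weight = 3.
  m = 001 → c = 00100010, weight = 2.
  m = 101 → c = 01001010, weight = 3.
  m = 011 → c = 01111011, weight = 6.
  m = 111 → c = 00010011, weight = 3.
Tally weights:
  weight 0: 1 codewords.
  weight 2: 1 codewords.
  weight 3: 4 codewords.
  weight 4: 1 codewords.
  weight 6: 1 codewords.
Minimum distance d = smallest w > 0 with A_w > 0 = 2.
Sanity: Σ A_w = 8 = 2^3 = 8 ✓.


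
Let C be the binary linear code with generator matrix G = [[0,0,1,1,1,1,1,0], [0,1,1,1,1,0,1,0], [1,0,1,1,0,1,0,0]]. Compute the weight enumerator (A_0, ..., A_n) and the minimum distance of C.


Weight distribution: A_0 = 1, A_2 = 1, A_3 = 1, A_4 = 2, A_5 = 3. Minimum distance d = 2.

Enumerate all 2^3 = 8 messages m ∈ F_2^3.
For each, compute codeword c = mG in F_2^8, then tally its weight.
  m = 000 → c = 00000000, weight = 0.
  m = 100 → c = 00111110, weight = 5.
  m = 010 → c = 01111010, weight = 5.
  m = 110 → c = 01000100, weight = 2.
  m = 001 → c = 10110100, weight = 4.
  m = 101 → c = 10001010, weight = 3.
  m = 011 → c = 11001110, weight = 5.
  m = 111 → c = 11110000, weight = 4.
Tally weights:
  weight 0: 1 codewords.
  weight 2: 1 codewords.
  weight 3: 1 codewords.
  weight 4: 2 codewords.
  weight 5: 3 codewords.
Minimum distance d = smallest w > 0 with A_w > 0 = 2.
Sanity: Σ A_w = 8 = 2^3 = 8 ✓.


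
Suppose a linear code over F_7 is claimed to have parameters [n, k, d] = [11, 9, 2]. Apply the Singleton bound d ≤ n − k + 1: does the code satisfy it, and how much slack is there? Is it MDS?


Singleton RHS = n − k + 1 = 3, slack = 1, bound satisfied, not MDS.

Singleton bound: d ≤ n − k + 1.
Here n = 11, k = 9, so n − k + 1 = 3.
Given d = 2, check d ≤ 3: YES.
Slack = (n − k + 1) − d = 1.
The code is NOT MDS (slack = 1 > 0).
Description: the claimed parameters are [11, 9, 2]_7; such a code would be non-MDS.


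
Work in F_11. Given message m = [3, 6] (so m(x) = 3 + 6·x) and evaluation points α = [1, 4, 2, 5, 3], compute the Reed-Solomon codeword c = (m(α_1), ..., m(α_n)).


c = [9, 5, 4, 0, 10]

Message polynomial: m(x) = 3 + 6·x (mod 11).
For each evaluation point α_i, compute m(α_i) mod 11:
  α_1 = 1: Horner steps 6 → 9, so m(1) = 9.
  α_2 = 4: Horner steps 6 → 5, so m(4) = 5.
  α_3 = 2: Horner steps 6 → 4, so m(2) = 4.
  α_4 = 5: Horner steps 6 → 0, so m(5) = 0.
  α_5 = 3: Horner steps 6 → 10, so m(3) = 10.
Codeword c = [9, 5, 4, 0, 10] ∈ F_11^5.


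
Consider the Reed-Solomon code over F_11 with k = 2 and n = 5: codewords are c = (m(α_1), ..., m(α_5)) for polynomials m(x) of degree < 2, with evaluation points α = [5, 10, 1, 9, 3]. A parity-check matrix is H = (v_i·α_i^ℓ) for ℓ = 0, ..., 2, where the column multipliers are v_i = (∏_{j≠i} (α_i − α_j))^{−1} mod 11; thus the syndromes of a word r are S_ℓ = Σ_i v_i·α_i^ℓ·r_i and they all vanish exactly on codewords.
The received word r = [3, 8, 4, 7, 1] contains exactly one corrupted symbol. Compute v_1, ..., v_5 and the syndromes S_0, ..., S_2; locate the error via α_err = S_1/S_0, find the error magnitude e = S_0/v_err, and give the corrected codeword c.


S = (4, 4, 4), error at position 3, error magnitude e = 5, c = [3, 8, 10, 7, 1].

Step 1: column multipliers v_i = (∏_{j≠i}(α_i − α_j))^{−1} mod 11.
  i = 1 (α = 5): (5−10)(5−1)(5−9)(5−3) = (−5)·4·(−4)·2 = 160 ≡ 6, so v_1 = 6^{−1} = 2 (mod 11).
  i = 2 (α = 10): (10−5)(10−1)(10−9)(10−3) = 5·9·1·7 = 315 ≡ 7, so v_2 = 7^{−1} = 8 (mod 11).
  i = 3 (α = 1): (1−5)(1−10)(1−9)(1−3) = (−4)·(−9)·(−8)·(−2) = 576 ≡ 4, so v_3 = 4^{−1} = 3 (mod 11).
  i = 4 (α = 9): (9−5)(9−10)(9−1)(9−3) = 4·(−1)·8·6 = −192 ≡ 6, so v_4 = 6^{−1} = 2 (mod 11).
  i = 5 (α = 3): (3−5)(3−10)(3−1)(3−9) = (−2)·(−7)·2·(−6) = −168 ≡ 8, so v_5 = 8^{−1} = 7 (mod 11).
  v = [2, 8, 3, 2, 7].
Step 2: syndromes of r = [3, 8, 4, 7, 1] (all sums mod 11).
  S_0 = Σ v_i r_i = 2·3 + 8·8 + 3·4 + 2·7 + 7·1 = 103 ≡ 4.
  S_1 = Σ v_i α_i r_i = 2·5·3 + 8·10·8 + 3·1·4 + 2·9·7 + 7·3·1 = 829 ≡ 4.
  α_i^2 mod 11 = [3, 1, 1, 4, 9].
  S_2 = Σ v_i α_i^2 r_i = 2·3·3 + 8·1·8 + 3·1·4 + 2·4·7 + 7·9·1 = 213 ≡ 4.
  S = (4, 4, 4) ≠ 0, so r is not a codeword (an error is present).
Step 3: locate the error. For a single error e at position i, S_ℓ = v_i·e·α_i^ℓ, so α_err = S_1/S_0.
  S_0^{−1} = 4^{−1} = 3 (mod 11), so α_err = 4·3 = 12 ≡ 1 = α_3. Error position i = 3.
  Consistency check: S_2/S_1 = 4·3 = 12 ≡ 1 = α_err ✓ (single-error assumption holds).
Step 4: error magnitude e = S_0/v_3 = S_0·∏_{j≠3}(α_3 − α_j) = 4·4 = 16 ≡ 5 (mod 11).
Step 5: correct position 3: c_3 = r_3 − e = 4 − 5 ≡ 10 (mod 11). Hence c = [3, 8, 10, 7, 1].
  Check: interpolating c through the α_i gives m(x) = 9 + 1·x (degree < 2) with m(α_i) = c_i for every i, so c is indeed a codeword.
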